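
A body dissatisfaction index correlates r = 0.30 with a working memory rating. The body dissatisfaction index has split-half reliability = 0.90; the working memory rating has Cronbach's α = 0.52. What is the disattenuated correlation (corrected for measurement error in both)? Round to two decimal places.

0.44

r_true = r_obs / √(r_xx · r_yy) = 0.30 / √(0.90 × 0.52) = 0.30 / √0.4680 = 0.30 / 0.6841 ≈ 0.44.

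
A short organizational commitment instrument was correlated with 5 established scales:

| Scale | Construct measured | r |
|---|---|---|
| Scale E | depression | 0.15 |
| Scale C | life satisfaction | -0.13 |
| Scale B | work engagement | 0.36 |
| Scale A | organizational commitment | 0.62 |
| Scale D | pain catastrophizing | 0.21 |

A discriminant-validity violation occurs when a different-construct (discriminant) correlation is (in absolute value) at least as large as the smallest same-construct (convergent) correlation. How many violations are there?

0

Convergent (same construct = organizational commitment): Scale A.
Smallest convergent = 0.62. Discriminant |r|: 0.15, 0.13, 0.36, 0.21; count ≥ 0.62 → 0.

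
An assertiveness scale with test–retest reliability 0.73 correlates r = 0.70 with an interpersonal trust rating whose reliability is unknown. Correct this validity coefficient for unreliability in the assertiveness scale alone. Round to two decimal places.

0.82

Single correction: r_c = r_obs / √r_xx = 0.70 / √0.73 = 0.70 / 0.8544 ≈ 0.82.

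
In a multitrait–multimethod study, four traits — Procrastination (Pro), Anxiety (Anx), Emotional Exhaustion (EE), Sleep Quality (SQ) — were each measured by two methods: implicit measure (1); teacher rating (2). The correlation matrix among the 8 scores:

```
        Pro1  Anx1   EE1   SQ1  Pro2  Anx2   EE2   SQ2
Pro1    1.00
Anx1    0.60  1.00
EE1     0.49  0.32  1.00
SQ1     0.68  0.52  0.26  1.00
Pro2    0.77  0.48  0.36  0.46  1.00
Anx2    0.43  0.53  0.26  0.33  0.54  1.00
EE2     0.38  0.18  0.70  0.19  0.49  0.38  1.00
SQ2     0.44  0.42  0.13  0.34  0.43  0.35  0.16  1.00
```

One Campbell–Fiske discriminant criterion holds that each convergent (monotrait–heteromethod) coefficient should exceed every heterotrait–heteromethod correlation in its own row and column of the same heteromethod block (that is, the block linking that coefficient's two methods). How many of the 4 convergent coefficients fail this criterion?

1

Convergent coefficients and their comparison sets:
Pro (methods 1·2): 0.77 vs {0.43, 0.48, 0.38, 0.36, 0.44, 0.46} → pass.
Anx (methods 1·2): 0.53 vs {0.48, 0.43, 0.18, 0.26, 0.42, 0.33} → pass.
EE (methods 1·2): 0.70 vs {0.36, 0.38, 0.26, 0.18, 0.13, 0.19} → pass.
SQ (methods 1·2): 0.34 vs {0.46, 0.44, 0.33, 0.42, 0.19, 0.13} → fail.
1 of 4 fail.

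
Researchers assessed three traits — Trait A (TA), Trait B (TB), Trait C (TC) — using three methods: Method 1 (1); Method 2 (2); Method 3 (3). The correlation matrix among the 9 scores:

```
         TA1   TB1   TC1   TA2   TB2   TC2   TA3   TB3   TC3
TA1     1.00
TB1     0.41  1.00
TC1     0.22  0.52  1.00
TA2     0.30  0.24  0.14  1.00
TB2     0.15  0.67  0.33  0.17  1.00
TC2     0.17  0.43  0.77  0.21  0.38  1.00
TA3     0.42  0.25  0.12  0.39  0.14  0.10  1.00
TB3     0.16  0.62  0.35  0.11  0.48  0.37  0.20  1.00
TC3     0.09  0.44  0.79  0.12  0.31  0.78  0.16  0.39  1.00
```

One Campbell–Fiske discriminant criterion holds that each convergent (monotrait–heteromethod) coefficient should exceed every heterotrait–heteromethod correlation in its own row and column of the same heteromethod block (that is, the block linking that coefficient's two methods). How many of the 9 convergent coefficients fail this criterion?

0

Checking each validity diagonal entry against its comparison values:
TA (methods 1·2): 0.30 vs {0.15, 0.24, 0.17, 0.14} → pass.
TA (methods 1·3): 0.42 vs {0.16, 0.25, 0.09, 0.12} → pass.
TA (methods 2·3): 0.39 vs {0.11, 0.14, 0.12, 0.10} → pass.
TB (methods 1·2): 0.67 vs {0.24, 0.15, 0.43, 0.33} → pass.
TB (methods 1·3): 0.62 vs {0.25, 0.16, 0.44, 0.35} → pass.
TB (methods 2·3): 0.48 vs {0.14, 0.11, 0.31, 0.37} → pass.
TC (methods 1·2): 0.77 vs {0.14, 0.17, 0.33, 0.43} → pass.
TC (methods 1·3): 0.79 vs {0.12, 0.09, 0.35, 0.44} → pass.
TC (methods 2·3): 0.78 vs {0.10, 0.12, 0.37, 0.31} → pass.
0 of 9 fail.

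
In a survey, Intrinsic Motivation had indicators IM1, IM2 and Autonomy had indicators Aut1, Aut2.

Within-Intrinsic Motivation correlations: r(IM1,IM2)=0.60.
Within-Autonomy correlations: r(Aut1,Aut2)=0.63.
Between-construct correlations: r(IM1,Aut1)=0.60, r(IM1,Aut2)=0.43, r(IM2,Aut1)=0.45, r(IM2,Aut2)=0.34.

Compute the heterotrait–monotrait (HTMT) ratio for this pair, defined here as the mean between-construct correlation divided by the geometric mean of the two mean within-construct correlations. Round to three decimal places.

0.740

Mean between = 1.82/4 = 0.4550.
Mean within-IM = 0.60/1 = 0.6000; mean within-Aut = 0.63/1 = 0.6300.
Geometric mean = √(0.6000 × 0.6300) = 0.6148.
HTMT = 0.4550 / 0.6148 = 0.740.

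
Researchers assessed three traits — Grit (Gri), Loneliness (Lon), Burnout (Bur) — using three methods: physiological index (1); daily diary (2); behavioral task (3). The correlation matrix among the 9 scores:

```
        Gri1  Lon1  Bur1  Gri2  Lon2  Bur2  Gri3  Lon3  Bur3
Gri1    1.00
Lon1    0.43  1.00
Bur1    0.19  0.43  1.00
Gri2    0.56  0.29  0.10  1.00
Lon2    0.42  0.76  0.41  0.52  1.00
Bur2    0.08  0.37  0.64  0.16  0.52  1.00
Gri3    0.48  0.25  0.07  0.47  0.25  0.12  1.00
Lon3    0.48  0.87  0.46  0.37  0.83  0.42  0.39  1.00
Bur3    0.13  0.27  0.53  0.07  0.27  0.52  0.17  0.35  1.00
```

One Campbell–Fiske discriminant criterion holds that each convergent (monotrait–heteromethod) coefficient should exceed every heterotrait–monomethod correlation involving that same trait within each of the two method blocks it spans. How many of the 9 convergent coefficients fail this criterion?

Checking each validity diagonal entry against its comparison values:
Gri (methods 1·2): 0.56 vs {0.43, 0.52, 0.19, 0.16} → pass.
Gri (methods 1·3): 0.48 vs {0.43, 0.39, 0.19, 0.17} → pass.
Gri (methods 2·3): 0.47 vs {0.52, 0.39, 0.16, 0.17} → fail.
Lon (methods 1·2): 0.76 vs {0.43, 0.52, 0.43, 0.52} → pass.
Lon (methods 1·3): 0.87 vs {0.43, 0.39, 0.43, 0.35} → pass.
Lon (methods 2·3): 0.83 vs {0.52, 0.39, 0.52, 0.35} → pass.
Bur (methods 1·2): 0.64 vs {0.19, 0.16, 0.43, 0.52} → pass.
Bur (methods 1·3): 0.53 vs {0.19, 0.17, 0.43, 0.35} → pass.
Bur (methods 2·3): 0.52 vs {0.16, 0.17, 0.52, 0.35} → fail.
2 of 9 fail.

2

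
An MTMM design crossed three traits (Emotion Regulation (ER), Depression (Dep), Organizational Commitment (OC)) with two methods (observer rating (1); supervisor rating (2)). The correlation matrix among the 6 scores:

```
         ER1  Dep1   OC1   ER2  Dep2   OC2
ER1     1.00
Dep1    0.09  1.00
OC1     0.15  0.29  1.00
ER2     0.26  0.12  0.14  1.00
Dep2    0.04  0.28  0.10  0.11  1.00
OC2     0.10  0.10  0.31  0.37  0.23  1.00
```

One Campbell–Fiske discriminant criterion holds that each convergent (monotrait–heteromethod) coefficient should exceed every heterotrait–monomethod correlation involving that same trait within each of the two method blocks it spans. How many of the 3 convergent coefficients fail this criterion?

Each convergent coefficient versus the relevant comparison correlations:
ER (methods 1·2): 0.26 vs {0.09, 0.11, 0.15, 0.37} → fail.
Dep (methods 1·2): 0.28 vs {0.09, 0.11, 0.29, 0.23} → fail.
OC (methods 1·2): 0.31 vs {0.15, 0.37, 0.29, 0.23} → fail.
3 of 3 fail.

3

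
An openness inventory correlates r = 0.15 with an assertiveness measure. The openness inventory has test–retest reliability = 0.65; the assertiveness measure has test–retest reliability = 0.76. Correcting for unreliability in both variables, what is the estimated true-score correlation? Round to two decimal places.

r_true = r_obs / √(r_xx · r_yy) = 0.15 / √(0.65 × 0.76) = 0.15 / √0.4940 = 0.15 / 0.7029 ≈ 0.21.

0.21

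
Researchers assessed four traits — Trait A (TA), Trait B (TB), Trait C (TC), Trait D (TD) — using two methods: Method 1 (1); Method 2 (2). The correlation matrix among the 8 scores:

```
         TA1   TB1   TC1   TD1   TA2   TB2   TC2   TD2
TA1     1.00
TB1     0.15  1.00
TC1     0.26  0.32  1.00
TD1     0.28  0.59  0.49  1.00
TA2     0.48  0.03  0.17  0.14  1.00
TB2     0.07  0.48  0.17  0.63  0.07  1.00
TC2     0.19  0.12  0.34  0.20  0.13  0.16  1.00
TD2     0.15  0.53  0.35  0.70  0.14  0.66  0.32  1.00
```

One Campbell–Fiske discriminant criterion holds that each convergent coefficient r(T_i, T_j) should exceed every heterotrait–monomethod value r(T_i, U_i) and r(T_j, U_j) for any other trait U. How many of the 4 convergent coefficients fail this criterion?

Convergent coefficients and their comparison sets:
TA (methods 1·2): 0.48 vs {0.15, 0.07, 0.26, 0.13, 0.28, 0.14} → pass.
TB (methods 1·2): 0.48 vs {0.15, 0.07, 0.32, 0.16, 0.59, 0.66} → fail.
TC (methods 1·2): 0.34 vs {0.26, 0.13, 0.32, 0.16, 0.49, 0.32} → fail.
TD (methods 1·2): 0.70 vs {0.28, 0.14, 0.59, 0.66, 0.49, 0.32} → pass.
2 of 4 fail.

2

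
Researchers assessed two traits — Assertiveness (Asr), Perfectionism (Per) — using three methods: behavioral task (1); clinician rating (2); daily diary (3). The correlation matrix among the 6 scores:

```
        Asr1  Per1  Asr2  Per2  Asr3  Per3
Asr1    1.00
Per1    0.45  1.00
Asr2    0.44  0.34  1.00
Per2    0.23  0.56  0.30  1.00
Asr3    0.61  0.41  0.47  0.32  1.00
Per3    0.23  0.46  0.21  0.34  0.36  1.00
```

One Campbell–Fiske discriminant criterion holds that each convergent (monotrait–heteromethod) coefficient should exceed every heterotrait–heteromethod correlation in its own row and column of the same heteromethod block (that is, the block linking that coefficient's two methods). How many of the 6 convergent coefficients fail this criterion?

0

Each convergent coefficient versus the relevant comparison correlations:
Asr (methods 1·2): 0.44 vs {0.23, 0.34} → pass.
Asr (methods 1·3): 0.61 vs {0.23, 0.41} → pass.
Asr (methods 2·3): 0.47 vs {0.21, 0.32} → pass.
Per (methods 1·2): 0.56 vs {0.34, 0.23} → pass.
Per (methods 1·3): 0.46 vs {0.41, 0.23} → pass.
Per (methods 2·3): 0.34 vs {0.32, 0.21} → pass.
0 of 6 fail.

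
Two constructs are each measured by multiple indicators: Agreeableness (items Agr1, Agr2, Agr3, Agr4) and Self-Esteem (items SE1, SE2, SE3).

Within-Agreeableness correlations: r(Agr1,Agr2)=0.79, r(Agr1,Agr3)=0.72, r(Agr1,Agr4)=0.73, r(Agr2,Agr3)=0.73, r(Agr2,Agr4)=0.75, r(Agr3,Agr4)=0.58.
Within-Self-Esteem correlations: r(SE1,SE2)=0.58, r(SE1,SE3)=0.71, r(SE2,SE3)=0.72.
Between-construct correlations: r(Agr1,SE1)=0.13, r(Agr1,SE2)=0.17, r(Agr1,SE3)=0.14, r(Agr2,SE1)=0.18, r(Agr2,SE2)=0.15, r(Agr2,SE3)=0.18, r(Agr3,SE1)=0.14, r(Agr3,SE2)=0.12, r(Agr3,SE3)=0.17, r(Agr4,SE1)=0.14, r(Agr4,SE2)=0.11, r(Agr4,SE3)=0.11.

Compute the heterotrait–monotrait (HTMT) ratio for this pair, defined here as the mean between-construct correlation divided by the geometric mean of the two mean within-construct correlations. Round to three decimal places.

0.209

Mean heterotrait r = 1.74/12 = 0.1450.
Mean within-Agr = 4.30/6 = 0.7167; mean within-SE = 2.01/3 = 0.6700.
Geometric mean = √(0.7167 × 0.6700) = 0.6930.
HTMT = 0.1450 / 0.6930 = 0.209.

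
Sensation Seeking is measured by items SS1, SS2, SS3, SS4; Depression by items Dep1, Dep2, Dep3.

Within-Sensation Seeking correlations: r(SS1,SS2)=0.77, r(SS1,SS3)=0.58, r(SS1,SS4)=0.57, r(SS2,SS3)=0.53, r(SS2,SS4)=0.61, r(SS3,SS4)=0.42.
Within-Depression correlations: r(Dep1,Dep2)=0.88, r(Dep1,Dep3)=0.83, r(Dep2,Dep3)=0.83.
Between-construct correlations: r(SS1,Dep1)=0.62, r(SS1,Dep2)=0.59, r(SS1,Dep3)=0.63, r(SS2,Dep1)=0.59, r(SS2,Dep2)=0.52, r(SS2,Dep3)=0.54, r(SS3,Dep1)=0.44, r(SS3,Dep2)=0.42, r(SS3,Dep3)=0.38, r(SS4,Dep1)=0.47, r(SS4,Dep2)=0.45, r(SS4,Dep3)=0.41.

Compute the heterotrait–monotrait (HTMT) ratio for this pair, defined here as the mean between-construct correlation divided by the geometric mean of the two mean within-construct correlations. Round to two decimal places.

0.72

Mean between = 6.06/12 = 0.5050.
Mean within-SS = 3.48/6 = 0.5800; mean within-Dep = 2.54/3 = 0.8467.
Geometric mean = √(0.5800 × 0.8467) = 0.7008.
HTMT = 0.5050 / 0.7008 = 0.72.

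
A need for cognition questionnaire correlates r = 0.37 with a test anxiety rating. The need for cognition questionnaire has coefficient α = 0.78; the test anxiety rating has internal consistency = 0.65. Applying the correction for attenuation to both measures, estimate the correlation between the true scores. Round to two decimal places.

0.52

r_true = r_obs / √(r_xx · r_yy) = 0.37 / √(0.78 × 0.65) = 0.37 / √0.5070 = 0.37 / 0.7120 ≈ 0.52.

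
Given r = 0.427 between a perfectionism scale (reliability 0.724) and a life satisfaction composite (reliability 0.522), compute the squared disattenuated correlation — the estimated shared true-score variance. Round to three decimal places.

0.482

Disattenuated r = 0.427 / √(0.724 × 0.522) = 0.427 / 0.6148 = 0.6945.
Shared true-score variance = 0.6945² = 0.4823 ≈ 0.482.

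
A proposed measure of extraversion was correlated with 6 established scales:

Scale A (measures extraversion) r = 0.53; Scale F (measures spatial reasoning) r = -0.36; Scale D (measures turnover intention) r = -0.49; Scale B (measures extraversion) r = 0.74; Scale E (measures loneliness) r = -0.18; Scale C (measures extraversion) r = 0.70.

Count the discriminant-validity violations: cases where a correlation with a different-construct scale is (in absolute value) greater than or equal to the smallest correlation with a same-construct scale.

Convergent (same construct = extraversion): Scale A, Scale B, Scale C.
Smallest convergent = 0.53. Discriminant |r|: 0.36, 0.49, 0.18; count ≥ 0.53 → 0.

0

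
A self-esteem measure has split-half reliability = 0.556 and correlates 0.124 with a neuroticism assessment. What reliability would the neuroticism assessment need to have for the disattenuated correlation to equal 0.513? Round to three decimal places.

r_true = r_obs / √(r_xx · r_yy) ⇒ 0.513 = 0.124 / √(0.556 · r_yy).
√(0.556 · r_yy) = 0.124 / 0.513 = 0.2417; 0.556 · r_yy = 0.0584; r_yy = 0.0584 / 0.556 ≈ 0.105.

0.105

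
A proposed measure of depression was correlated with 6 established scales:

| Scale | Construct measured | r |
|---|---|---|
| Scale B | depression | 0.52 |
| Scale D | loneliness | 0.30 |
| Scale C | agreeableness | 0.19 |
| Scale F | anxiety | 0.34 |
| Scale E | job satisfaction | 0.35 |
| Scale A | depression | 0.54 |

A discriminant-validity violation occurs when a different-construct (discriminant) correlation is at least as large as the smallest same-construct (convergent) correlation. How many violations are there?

Convergent (same construct = depression): Scale B, Scale A.
Smallest convergent = 0.52. Discriminant values: 0.30, 0.19, 0.34, 0.35; count ≥ 0.52 → 0.

0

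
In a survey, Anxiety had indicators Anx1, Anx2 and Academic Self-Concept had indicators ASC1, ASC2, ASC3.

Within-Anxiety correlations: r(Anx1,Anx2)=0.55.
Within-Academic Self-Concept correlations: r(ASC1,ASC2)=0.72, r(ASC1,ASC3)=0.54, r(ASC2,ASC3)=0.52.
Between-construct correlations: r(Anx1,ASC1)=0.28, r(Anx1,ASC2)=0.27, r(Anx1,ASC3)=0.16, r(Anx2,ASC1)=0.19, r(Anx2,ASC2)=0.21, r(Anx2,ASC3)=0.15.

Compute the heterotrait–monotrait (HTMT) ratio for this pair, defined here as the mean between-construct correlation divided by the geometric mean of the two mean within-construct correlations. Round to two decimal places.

0.37

Mean between = 1.26/6 = 0.2100.
Mean within-Anx = 0.55/1 = 0.5500; mean within-ASC = 1.78/3 = 0.5933.
Geometric mean = √(0.5500 × 0.5933) = 0.5712.
HTMT = 0.2100 / 0.5712 = 0.37.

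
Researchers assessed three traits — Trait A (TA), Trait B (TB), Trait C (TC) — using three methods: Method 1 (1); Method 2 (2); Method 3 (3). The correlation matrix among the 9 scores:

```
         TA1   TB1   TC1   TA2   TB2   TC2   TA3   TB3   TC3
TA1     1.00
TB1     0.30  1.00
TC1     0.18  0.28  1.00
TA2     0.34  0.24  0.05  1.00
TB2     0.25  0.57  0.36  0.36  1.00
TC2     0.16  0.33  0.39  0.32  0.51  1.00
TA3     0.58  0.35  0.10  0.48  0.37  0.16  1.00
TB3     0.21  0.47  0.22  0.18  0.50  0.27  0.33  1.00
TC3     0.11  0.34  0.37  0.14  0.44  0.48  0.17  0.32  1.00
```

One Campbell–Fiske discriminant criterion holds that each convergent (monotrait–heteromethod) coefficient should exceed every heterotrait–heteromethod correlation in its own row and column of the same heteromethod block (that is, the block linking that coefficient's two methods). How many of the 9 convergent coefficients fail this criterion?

0

Checking each validity diagonal entry against its comparison values:
TA (methods 1·2): 0.34 vs {0.25, 0.24, 0.16, 0.05} → pass.
TA (methods 1·3): 0.58 vs {0.21, 0.35, 0.11, 0.10} → pass.
TA (methods 2·3): 0.48 vs {0.18, 0.37, 0.14, 0.16} → pass.
TB (methods 1·2): 0.57 vs {0.24, 0.25, 0.33, 0.36} → pass.
TB (methods 1·3): 0.47 vs {0.35, 0.21, 0.34, 0.22} → pass.
TB (methods 2·3): 0.50 vs {0.37, 0.18, 0.44, 0.27} → pass.
TC (methods 1·2): 0.39 vs {0.05, 0.16, 0.36, 0.33} → pass.
TC (methods 1·3): 0.37 vs {0.10, 0.11, 0.22, 0.34} → pass.
TC (methods 2·3): 0.48 vs {0.16, 0.14, 0.27, 0.44} → pass.
0 of 9 fail.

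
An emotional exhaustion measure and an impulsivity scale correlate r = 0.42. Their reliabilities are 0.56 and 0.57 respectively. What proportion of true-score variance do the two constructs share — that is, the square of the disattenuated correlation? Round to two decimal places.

Disattenuated r = 0.42 / √(0.56 × 0.57) = 0.42 / 0.5650 = 0.7434.
Shared true-score variance = 0.7434² = 0.5526 ≈ 0.55.

0.55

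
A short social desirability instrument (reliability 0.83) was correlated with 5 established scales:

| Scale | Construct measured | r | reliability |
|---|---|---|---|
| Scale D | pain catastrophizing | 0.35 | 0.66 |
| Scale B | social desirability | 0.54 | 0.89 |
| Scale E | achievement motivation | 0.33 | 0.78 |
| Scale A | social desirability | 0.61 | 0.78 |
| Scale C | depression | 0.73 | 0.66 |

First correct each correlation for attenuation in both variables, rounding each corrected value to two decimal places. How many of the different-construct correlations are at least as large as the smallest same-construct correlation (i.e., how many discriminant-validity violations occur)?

1

Disattenuated r (r / √(r_scale · r_new)):
  Scale D (disc): 0.35 / √(0.66·0.83) = 0.47
  Scale B (conv): 0.54 / √(0.89·0.83) = 0.63
  Scale E (disc): 0.33 / √(0.78·0.83) = 0.41
  Scale A (conv): 0.61 / √(0.78·0.83) = 0.76
  Scale C (disc): 0.73 / √(0.66·0.83) = 0.99
Smallest convergent = 0.63. Discriminant values: 0.47, 0.41, 0.99; count ≥ 0.63 → 1.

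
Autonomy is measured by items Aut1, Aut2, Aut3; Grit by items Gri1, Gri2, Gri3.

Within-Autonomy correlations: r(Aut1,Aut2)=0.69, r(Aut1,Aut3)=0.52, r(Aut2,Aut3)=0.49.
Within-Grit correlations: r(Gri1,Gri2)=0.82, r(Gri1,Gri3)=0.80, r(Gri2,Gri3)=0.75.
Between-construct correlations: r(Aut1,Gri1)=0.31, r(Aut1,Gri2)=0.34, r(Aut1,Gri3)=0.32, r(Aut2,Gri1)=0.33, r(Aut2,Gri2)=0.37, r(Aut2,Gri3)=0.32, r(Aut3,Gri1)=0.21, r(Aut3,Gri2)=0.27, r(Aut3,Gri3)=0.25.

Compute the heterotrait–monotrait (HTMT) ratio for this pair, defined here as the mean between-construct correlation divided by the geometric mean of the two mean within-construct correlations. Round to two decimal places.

Mean heterotrait r = 2.72/9 = 0.3022.
Mean within-Aut = 1.70/3 = 0.5667; mean within-Gri = 2.37/3 = 0.7900.
Geometric mean = √(0.5667 × 0.7900) = 0.6691.
HTMT = 0.3022 / 0.6691 = 0.45.

0.45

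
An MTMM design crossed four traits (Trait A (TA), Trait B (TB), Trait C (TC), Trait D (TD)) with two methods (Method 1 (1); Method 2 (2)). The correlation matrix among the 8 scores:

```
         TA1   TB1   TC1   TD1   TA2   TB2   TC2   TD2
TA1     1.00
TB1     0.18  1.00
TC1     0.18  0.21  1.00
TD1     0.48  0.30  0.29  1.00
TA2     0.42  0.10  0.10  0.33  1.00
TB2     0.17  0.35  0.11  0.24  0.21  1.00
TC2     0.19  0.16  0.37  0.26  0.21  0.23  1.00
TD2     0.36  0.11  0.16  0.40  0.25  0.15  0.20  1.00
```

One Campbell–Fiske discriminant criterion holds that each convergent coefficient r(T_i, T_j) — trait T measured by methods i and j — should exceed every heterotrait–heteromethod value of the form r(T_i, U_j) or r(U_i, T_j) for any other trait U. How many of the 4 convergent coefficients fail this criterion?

0

Checking each validity diagonal entry against its comparison values:
TA (methods 1·2): 0.42 vs {0.17, 0.10, 0.19, 0.10, 0.36, 0.33} → pass.
TB (methods 1·2): 0.35 vs {0.10, 0.17, 0.16, 0.11, 0.11, 0.24} → pass.
TC (methods 1·2): 0.37 vs {0.10, 0.19, 0.11, 0.16, 0.16, 0.26} → pass.
TD (methods 1·2): 0.40 vs {0.33, 0.36, 0.24, 0.11, 0.26, 0.16} → pass.
0 of 4 fail.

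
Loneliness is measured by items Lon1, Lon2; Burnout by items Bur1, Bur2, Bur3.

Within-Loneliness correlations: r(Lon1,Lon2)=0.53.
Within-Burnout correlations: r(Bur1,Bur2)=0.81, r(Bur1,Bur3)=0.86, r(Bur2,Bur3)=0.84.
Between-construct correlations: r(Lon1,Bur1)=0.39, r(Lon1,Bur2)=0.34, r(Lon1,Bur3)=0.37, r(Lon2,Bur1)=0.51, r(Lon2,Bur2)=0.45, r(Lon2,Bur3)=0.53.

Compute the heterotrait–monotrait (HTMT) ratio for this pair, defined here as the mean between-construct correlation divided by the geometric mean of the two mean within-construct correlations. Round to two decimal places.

0.65

Between-construct mean = 2.59/6 = 0.4317.
Mean within-Lon = 0.53/1 = 0.5300; mean within-Bur = 2.51/3 = 0.8367.
Geometric mean = √(0.5300 × 0.8367) = 0.6659.
HTMT = 0.4317 / 0.6659 = 0.65.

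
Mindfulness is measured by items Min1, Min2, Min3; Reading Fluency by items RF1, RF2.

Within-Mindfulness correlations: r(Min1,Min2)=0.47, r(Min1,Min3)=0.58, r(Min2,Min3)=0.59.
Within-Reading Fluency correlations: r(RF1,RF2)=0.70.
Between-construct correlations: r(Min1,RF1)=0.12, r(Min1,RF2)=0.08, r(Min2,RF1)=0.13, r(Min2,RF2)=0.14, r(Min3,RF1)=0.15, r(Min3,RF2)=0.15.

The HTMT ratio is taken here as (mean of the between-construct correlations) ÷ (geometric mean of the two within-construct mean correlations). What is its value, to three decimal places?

0.207

Mean heterotrait r = 0.77/6 = 0.1283.
Mean within-Min = 1.64/3 = 0.5467; mean within-RF = 0.70/1 = 0.7000.
Geometric mean = √(0.5467 × 0.7000) = 0.6186.
HTMT = 0.1283 / 0.6186 = 0.207.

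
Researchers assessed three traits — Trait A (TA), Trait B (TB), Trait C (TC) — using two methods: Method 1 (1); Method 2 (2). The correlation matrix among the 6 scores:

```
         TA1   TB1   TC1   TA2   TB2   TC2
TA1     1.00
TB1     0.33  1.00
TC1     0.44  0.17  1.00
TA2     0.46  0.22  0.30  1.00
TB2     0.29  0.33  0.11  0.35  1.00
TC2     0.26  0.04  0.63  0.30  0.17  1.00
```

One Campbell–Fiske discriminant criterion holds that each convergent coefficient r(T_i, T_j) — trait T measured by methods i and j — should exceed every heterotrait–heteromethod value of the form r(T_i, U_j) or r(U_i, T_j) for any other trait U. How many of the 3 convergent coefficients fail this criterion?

Each convergent coefficient versus the relevant comparison correlations:
TA (methods 1·2): 0.46 vs {0.29, 0.22, 0.26, 0.30} → pass.
TB (methods 1·2): 0.33 vs {0.22, 0.29, 0.04, 0.11} → pass.
TC (methods 1·2): 0.63 vs {0.30, 0.26, 0.11, 0.04} → pass.
0 of 3 fail.

0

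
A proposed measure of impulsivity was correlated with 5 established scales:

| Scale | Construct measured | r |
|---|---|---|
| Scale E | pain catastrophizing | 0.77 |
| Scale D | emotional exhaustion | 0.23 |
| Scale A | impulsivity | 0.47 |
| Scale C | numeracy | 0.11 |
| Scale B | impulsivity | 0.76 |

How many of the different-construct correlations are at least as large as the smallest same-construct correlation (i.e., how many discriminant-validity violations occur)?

1

Convergent (same construct = impulsivity): Scale A, Scale B.
Smallest convergent = 0.47. Discriminant values: 0.77, 0.23, 0.11; count ≥ 0.47 → 1.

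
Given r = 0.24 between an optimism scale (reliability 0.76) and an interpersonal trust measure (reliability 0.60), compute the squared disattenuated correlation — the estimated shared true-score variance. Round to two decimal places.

Disattenuated r = 0.24 / √(0.76 × 0.60) = 0.24 / 0.6753 = 0.3554.
Shared true-score variance = 0.3554² = 0.1263 ≈ 0.13.

0.13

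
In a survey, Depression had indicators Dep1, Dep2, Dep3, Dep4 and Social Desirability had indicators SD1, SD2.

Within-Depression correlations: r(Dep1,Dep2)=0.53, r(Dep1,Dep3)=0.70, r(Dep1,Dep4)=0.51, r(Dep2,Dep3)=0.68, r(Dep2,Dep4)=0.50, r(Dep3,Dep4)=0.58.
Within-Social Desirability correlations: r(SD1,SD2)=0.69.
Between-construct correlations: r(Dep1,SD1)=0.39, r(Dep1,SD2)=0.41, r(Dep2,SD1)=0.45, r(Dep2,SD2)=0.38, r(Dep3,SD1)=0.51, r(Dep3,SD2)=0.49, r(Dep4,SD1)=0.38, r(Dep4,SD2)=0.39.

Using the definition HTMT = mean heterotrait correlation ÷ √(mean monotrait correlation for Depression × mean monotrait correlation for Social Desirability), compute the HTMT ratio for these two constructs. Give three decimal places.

Mean between = 3.40/8 = 0.4250.
Mean within-Dep = 3.50/6 = 0.5833; mean within-SD = 0.69/1 = 0.6900.
Geometric mean = √(0.5833 × 0.6900) = 0.6344.
HTMT = 0.4250 / 0.6344 = 0.670.

0.670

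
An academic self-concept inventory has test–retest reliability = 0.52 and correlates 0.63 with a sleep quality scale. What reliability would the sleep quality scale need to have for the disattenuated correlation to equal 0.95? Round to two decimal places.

0.85

r_true = r_obs / √(r_xx · r_yy) ⇒ 0.95 = 0.63 / √(0.52 · r_yy).
√(0.52 · r_yy) = 0.63 / 0.95 = 0.6632; 0.52 · r_yy = 0.4398; r_yy = 0.4398 / 0.52 ≈ 0.85.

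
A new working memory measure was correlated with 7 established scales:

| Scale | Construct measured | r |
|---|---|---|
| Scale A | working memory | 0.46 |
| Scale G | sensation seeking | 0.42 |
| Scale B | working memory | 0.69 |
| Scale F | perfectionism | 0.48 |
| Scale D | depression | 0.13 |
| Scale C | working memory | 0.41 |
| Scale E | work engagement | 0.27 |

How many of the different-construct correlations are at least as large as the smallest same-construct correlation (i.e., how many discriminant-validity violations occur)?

Convergent (same construct = working memory): Scale A, Scale B, Scale C.
Smallest convergent = 0.41. Discriminant values: 0.42, 0.48, 0.13, 0.27; count ≥ 0.41 → 2.

2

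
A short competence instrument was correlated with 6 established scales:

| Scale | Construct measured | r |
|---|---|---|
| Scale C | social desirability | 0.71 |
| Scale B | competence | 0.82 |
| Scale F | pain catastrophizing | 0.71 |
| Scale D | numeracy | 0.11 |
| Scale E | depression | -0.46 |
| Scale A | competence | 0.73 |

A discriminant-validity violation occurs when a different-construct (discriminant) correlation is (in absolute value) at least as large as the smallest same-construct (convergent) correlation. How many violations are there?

0

Convergent (same construct = competence): Scale B, Scale A.
Smallest convergent = 0.73. Discriminant |r|: 0.71, 0.71, 0.11, 0.46; count ≥ 0.73 → 0.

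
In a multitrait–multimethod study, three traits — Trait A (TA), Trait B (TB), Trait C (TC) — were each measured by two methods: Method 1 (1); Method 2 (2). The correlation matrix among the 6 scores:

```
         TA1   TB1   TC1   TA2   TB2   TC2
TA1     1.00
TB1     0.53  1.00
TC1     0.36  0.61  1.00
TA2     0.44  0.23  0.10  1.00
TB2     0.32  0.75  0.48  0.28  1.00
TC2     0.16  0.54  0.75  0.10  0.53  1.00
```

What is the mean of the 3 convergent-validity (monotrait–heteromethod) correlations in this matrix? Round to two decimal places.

Convergent values: 0.44, 0.75, 0.75; mean = 1.94/3 = 0.65.

0.65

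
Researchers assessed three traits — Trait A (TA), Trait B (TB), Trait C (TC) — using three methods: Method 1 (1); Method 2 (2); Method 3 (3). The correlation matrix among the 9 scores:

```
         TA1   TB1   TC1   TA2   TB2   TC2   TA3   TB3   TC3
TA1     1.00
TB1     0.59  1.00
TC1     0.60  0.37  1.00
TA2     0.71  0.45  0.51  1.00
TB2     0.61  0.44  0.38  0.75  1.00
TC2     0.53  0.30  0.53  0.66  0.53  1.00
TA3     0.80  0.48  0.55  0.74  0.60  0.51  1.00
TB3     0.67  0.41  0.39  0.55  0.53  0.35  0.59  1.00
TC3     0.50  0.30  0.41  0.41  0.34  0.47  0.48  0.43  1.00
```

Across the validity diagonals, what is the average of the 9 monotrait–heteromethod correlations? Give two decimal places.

Convergent values: 0.71, 0.80, 0.74, 0.44, 0.41, 0.53, 0.53, 0.41, 0.47; mean = 5.04/9 = 0.56.

0.56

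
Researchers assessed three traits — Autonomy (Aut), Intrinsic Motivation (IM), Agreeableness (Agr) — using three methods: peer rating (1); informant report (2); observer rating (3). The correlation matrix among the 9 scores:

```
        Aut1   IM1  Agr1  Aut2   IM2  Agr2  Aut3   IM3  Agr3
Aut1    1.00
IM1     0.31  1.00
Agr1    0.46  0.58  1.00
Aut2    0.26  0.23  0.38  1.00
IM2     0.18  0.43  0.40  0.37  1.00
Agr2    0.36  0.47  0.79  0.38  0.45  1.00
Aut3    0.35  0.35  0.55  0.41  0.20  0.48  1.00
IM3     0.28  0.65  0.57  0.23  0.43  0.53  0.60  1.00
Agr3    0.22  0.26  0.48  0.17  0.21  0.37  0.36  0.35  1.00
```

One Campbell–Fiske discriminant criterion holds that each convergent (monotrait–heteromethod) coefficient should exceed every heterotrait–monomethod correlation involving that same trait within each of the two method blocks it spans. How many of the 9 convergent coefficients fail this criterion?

Checking each validity diagonal entry against its comparison values:
Aut (methods 1·2): 0.26 vs {0.31, 0.37, 0.46, 0.38} → fail.
Aut (methods 1·3): 0.35 vs {0.31, 0.60, 0.46, 0.36} → fail.
Aut (methods 2·3): 0.41 vs {0.37, 0.60, 0.38, 0.36} → fail.
IM (methods 1·2): 0.43 vs {0.31, 0.37, 0.58, 0.45} → fail.
IM (methods 1·3): 0.65 vs {0.31, 0.60, 0.58, 0.35} → pass.
IM (methods 2·3): 0.43 vs {0.37, 0.60, 0.45, 0.35} → fail.
Agr (methods 1·2): 0.79 vs {0.46, 0.38, 0.58, 0.45} → pass.
Agr (methods 1·3): 0.48 vs {0.46, 0.36, 0.58, 0.35} → fail.
Agr (methods 2·3): 0.37 vs {0.38, 0.36, 0.45, 0.35} → fail.
7 of 9 fail.

7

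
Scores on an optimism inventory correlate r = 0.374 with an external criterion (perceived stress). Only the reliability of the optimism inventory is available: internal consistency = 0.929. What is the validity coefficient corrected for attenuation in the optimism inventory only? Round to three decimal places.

0.388

Single correction: r_c = r_obs / √r_xx = 0.374 / √0.929 = 0.374 / 0.9638 ≈ 0.388.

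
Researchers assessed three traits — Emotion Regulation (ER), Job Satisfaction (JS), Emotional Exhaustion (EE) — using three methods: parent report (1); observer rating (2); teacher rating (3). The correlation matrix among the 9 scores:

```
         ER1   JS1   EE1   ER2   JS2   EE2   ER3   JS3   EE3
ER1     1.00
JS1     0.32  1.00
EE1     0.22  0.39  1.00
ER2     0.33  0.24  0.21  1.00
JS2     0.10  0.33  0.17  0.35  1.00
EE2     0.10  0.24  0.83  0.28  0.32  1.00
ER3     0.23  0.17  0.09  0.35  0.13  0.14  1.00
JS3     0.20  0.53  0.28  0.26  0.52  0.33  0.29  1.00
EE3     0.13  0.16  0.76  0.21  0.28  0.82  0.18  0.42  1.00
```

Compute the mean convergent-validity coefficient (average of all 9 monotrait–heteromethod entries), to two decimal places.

0.52

Convergent values: 0.33, 0.23, 0.35, 0.33, 0.53, 0.52, 0.83, 0.76, 0.82; mean = 4.70/9 = 0.52.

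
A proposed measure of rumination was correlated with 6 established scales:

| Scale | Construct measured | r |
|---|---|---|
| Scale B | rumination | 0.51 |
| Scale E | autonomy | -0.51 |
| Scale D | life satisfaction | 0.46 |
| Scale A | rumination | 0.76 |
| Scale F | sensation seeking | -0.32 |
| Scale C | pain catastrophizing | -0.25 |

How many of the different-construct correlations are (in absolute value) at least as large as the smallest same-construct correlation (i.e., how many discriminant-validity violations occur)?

1

Convergent (same construct = rumination): Scale B, Scale A.
Smallest convergent = 0.51. Discriminant |r|: 0.51, 0.46, 0.32, 0.25; count ≥ 0.51 → 1.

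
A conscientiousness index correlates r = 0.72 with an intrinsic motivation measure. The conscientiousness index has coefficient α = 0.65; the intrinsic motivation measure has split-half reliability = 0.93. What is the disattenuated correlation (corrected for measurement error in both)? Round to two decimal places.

r_true = r_obs / √(r_xx · r_yy) = 0.72 / √(0.65 × 0.93) = 0.72 / √0.6045 = 0.72 / 0.7775 ≈ 0.93.

0.93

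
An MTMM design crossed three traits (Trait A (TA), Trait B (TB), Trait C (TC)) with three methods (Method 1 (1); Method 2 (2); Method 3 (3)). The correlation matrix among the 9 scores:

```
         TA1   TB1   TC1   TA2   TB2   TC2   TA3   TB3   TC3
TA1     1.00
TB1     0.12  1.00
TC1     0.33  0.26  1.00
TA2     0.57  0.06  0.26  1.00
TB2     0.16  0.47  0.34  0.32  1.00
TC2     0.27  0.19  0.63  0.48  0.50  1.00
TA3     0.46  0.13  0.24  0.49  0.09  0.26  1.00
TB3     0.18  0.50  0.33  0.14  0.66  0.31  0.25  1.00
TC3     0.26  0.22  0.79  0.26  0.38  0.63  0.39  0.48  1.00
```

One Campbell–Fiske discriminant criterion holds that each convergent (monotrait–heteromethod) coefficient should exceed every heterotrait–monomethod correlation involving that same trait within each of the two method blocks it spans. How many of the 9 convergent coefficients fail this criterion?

Convergent coefficients and their comparison sets:
TA (methods 1·2): 0.57 vs {0.12, 0.32, 0.33, 0.48} → pass.
TA (methods 1·3): 0.46 vs {0.12, 0.25, 0.33, 0.39} → pass.
TA (methods 2·3): 0.49 vs {0.32, 0.25, 0.48, 0.39} → pass.
TB (methods 1·2): 0.47 vs {0.12, 0.32, 0.26, 0.50} → fail.
TB (methods 1·3): 0.50 vs {0.12, 0.25, 0.26, 0.48} → pass.
TB (methods 2·3): 0.66 vs {0.32, 0.25, 0.50, 0.48} → pass.
TC (methods 1·2): 0.63 vs {0.33, 0.48, 0.26, 0.50} → pass.
TC (methods 1·3): 0.79 vs {0.33, 0.39, 0.26, 0.48} → pass.
TC (methods 2·3): 0.63 vs {0.48, 0.39, 0.50, 0.48} → pass.
1 of 9 fail.

1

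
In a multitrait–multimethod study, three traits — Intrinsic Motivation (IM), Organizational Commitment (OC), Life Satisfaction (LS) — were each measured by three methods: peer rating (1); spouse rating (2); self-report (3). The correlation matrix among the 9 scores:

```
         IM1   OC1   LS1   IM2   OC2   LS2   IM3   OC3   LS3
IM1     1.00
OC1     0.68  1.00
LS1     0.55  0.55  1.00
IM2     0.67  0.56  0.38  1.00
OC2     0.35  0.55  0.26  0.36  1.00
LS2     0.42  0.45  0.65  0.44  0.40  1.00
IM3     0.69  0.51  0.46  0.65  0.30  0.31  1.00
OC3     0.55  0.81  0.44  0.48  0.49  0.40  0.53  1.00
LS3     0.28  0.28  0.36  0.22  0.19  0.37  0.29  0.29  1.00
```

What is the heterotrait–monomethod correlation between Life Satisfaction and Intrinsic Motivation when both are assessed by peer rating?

Different traits, same method: r(LS1, IM1) = 0.55.

0.55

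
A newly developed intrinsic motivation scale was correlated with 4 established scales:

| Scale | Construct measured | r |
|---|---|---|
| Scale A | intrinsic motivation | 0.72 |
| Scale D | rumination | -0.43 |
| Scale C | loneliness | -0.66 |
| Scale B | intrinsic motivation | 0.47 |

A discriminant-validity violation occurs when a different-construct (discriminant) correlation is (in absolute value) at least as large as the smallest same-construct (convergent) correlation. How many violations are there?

1

Convergent (same construct = intrinsic motivation): Scale A, Scale B.
Smallest convergent = 0.47. Discriminant |r|: 0.43, 0.66; count ≥ 0.47 → 1.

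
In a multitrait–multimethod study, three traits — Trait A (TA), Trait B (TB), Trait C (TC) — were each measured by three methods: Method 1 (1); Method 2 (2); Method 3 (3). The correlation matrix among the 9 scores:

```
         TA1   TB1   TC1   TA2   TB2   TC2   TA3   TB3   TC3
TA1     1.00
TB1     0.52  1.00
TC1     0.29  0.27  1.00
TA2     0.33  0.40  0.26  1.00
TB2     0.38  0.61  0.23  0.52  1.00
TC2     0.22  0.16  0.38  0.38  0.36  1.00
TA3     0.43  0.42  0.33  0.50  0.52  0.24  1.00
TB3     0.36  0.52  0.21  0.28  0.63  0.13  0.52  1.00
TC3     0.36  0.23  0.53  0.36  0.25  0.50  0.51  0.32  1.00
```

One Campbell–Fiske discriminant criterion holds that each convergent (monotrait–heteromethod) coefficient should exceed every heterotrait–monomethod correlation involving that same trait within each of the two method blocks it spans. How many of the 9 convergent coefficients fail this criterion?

6

Checking each validity diagonal entry against its comparison values:
TA (methods 1·2): 0.33 vs {0.52, 0.52, 0.29, 0.38} → fail.
TA (methods 1·3): 0.43 vs {0.52, 0.52, 0.29, 0.51} → fail.
TA (methods 2·3): 0.50 vs {0.52, 0.52, 0.38, 0.51} → fail.
TB (methods 1·2): 0.61 vs {0.52, 0.52, 0.27, 0.36} → pass.
TB (methods 1·3): 0.52 vs {0.52, 0.52, 0.27, 0.32} → fail.
TB (methods 2·3): 0.63 vs {0.52, 0.52, 0.36, 0.32} → pass.
TC (methods 1·2): 0.38 vs {0.29, 0.38, 0.27, 0.36} → fail.
TC (methods 1·3): 0.53 vs {0.29, 0.51, 0.27, 0.32} → pass.
TC (methods 2·3): 0.50 vs {0.38, 0.51, 0.36, 0.32} → fail.
6 of 9 fail.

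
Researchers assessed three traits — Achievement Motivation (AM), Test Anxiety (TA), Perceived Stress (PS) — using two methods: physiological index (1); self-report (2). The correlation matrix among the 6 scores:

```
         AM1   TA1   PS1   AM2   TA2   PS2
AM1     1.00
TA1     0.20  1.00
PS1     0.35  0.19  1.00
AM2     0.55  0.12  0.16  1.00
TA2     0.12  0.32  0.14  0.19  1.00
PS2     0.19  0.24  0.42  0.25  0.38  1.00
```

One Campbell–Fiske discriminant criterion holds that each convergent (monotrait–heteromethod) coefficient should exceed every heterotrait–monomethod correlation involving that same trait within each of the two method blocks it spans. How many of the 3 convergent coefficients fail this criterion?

Convergent coefficients and their comparison sets:
AM (methods 1·2): 0.55 vs {0.20, 0.19, 0.35, 0.25} → pass.
TA (methods 1·2): 0.32 vs {0.20, 0.19, 0.19, 0.38} → fail.
PS (methods 1·2): 0.42 vs {0.35, 0.25, 0.19, 0.38} → pass.
1 of 3 fail.

1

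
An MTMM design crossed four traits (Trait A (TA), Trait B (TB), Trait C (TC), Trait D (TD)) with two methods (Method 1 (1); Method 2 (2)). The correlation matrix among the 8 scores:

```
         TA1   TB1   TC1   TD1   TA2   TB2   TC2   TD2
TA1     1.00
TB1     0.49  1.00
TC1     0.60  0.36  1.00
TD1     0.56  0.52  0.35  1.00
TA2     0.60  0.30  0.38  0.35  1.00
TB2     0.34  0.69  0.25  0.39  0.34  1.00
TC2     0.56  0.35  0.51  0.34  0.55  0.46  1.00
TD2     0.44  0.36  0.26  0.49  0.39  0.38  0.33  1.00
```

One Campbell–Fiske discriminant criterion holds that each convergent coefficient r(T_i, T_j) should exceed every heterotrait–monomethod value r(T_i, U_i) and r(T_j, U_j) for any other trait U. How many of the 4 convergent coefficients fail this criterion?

Each convergent coefficient versus the relevant comparison correlations:
TA (methods 1·2): 0.60 vs {0.49, 0.34, 0.60, 0.55, 0.56, 0.39} → fail.
TB (methods 1·2): 0.69 vs {0.49, 0.34, 0.36, 0.46, 0.52, 0.38} → pass.
TC (methods 1·2): 0.51 vs {0.60, 0.55, 0.36, 0.46, 0.35, 0.33} → fail.
TD (methods 1·2): 0.49 vs {0.56, 0.39, 0.52, 0.38, 0.35, 0.33} → fail.
3 of 4 fail.

3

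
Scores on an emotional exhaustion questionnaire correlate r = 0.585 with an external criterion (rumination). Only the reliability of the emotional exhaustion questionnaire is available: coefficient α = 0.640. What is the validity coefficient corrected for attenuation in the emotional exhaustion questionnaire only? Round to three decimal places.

0.731

Single correction: r_c = r_obs / √r_xx = 0.585 / √0.640 = 0.585 / 0.8000 ≈ 0.731.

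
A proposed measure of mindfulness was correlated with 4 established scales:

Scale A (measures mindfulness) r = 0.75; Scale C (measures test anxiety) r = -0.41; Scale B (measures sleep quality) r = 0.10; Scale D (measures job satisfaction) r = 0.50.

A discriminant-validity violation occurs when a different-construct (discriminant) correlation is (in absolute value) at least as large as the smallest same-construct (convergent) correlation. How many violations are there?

Convergent (same construct = mindfulness): Scale A.
Smallest convergent = 0.75. Discriminant |r|: 0.41, 0.10, 0.50; count ≥ 0.75 → 0.

0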